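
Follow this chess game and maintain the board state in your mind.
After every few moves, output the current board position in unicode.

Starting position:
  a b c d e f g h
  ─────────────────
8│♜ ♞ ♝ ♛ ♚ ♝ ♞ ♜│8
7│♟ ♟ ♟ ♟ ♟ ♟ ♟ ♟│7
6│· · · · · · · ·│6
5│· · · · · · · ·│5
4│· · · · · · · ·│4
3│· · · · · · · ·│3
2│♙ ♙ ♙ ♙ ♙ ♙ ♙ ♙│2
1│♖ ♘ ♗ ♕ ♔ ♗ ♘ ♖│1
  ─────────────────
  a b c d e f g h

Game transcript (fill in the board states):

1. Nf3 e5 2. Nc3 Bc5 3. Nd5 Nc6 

  a b c d e f g h
  ─────────────────
8│♜ · ♝ ♛ ♚ · ♞ ♜│8
7│♟ ♟ ♟ ♟ · ♟ ♟ ♟│7
6│· · ♞ · · · · ·│6
5│· · ♝ ♘ ♟ · · ·│5
4│· · · · · · · ·│4
3│· · · · · ♘ · ·│3
2│♙ ♙ ♙ ♙ ♙ ♙ ♙ ♙│2
1│♖ · ♗ ♕ ♔ ♗ · ♖│1
  ─────────────────
  a b c d e f g h

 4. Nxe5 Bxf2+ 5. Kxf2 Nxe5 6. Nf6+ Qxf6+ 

  a b c d e f g h
  ─────────────────
8│♜ · ♝ · ♚ · ♞ ♜│8
7│♟ ♟ ♟ ♟ · ♟ ♟ ♟│7
6│· · · · · ♛ · ·│6
5│· · · · ♞ · · ·│5
4│· · · · · · · ·│4
3│· · · · · · · ·│3
2│♙ ♙ ♙ ♙ ♙ ♔ ♙ ♙│2
1│♖ · ♗ ♕ · ♗ · ♖│1
  ─────────────────
  a b c d e f g h

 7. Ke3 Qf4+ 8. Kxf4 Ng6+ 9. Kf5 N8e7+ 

  a b c d e f g h
  ─────────────────
8│♜ · ♝ · ♚ · · ♜│8
7│♟ ♟ ♟ ♟ ♞ ♟ ♟ ♟│7
6│· · · · · · ♞ ·│6
5│· · · · · ♔ · ·│5
4│· · · · · · · ·│4
3│· · · · · · · ·│3
2│♙ ♙ ♙ ♙ ♙ · ♙ ♙│2
1│♖ · ♗ ♕ · ♗ · ♖│1
  ─────────────────
  a b c d e f g h

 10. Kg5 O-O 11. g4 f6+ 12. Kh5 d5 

  a b c d e f g h
  ─────────────────
8│♜ · ♝ · · ♜ ♚ ·│8
7│♟ ♟ ♟ · ♞ · ♟ ♟│7
6│· · · · · ♟ ♞ ·│6
5│· · · ♟ · · · ♔│5
4│· · · · · · ♙ ·│4
3│· · · · · · · ·│3
2│♙ ♙ ♙ ♙ ♙ · · ♙│2
1│♖ · ♗ ♕ · ♗ · ♖│1
  ─────────────────
  a b c d e f g h

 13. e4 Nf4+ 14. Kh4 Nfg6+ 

  a b c d e f g h
  ─────────────────
8│♜ · ♝ · · ♜ ♚ ·│8
7│♟ ♟ ♟ · ♞ · ♟ ♟│7
6│· · · · · ♟ ♞ ·│6
5│· · · ♟ · · · ·│5
4│· · · · ♙ · ♙ ♔│4
3│· · · · · · · ·│3
2│♙ ♙ ♙ ♙ · · · ♙│2
1│♖ · ♗ ♕ · ♗ · ♖│1
  ─────────────────
  a b c d e f g h


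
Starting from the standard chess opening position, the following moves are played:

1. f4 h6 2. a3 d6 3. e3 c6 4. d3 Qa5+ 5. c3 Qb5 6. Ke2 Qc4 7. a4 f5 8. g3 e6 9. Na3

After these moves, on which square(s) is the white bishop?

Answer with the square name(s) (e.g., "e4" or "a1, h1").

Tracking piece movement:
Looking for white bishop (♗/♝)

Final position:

  a b c d e f g h
  ─────────────────
8│♜ ♞ ♝ · ♚ ♝ ♞ ♜│8
7│♟ ♟ · · · · ♟ ·│7
6│· · ♟ ♟ ♟ · · ♟│6
5│· · · · · ♟ · ·│5
4│♙ · ♛ · · ♙ · ·│4
3│♘ · ♙ ♙ ♙ · ♙ ·│3
2│· ♙ · · ♔ · · ♙│2
1│♖ · ♗ ♕ · ♗ ♘ ♖│1
  ─────────────────
  a b c d e f g h


c1, f1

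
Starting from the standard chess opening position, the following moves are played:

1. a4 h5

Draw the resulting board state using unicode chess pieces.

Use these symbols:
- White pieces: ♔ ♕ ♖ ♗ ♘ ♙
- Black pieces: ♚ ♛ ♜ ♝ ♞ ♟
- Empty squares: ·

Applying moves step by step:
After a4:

♜ ♞ ♝ ♛ ♚ ♝ ♞ ♜
♟ ♟ ♟ ♟ ♟ ♟ ♟ ♟
· · · · · · · ·
· · · · · · · ·
♙ · · · · · · ·
· · · · · · · ·
· ♙ ♙ ♙ ♙ ♙ ♙ ♙
♖ ♘ ♗ ♕ ♔ ♗ ♘ ♖


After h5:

♜ ♞ ♝ ♛ ♚ ♝ ♞ ♜
♟ ♟ ♟ ♟ ♟ ♟ ♟ ·
· · · · · · · ·
· · · · · · · ♟
♙ · · · · · · ·
· · · · · · · ·
· ♙ ♙ ♙ ♙ ♙ ♙ ♙
♖ ♘ ♗ ♕ ♔ ♗ ♘ ♖



  a b c d e f g h
  ─────────────────
8│♜ ♞ ♝ ♛ ♚ ♝ ♞ ♜│8
7│♟ ♟ ♟ ♟ ♟ ♟ ♟ ·│7
6│· · · · · · · ·│6
5│· · · · · · · ♟│5
4│♙ · · · · · · ·│4
3│· · · · · · · ·│3
2│· ♙ ♙ ♙ ♙ ♙ ♙ ♙│2
1│♖ ♘ ♗ ♕ ♔ ♗ ♘ ♖│1
  ─────────────────
  a b c d e f g h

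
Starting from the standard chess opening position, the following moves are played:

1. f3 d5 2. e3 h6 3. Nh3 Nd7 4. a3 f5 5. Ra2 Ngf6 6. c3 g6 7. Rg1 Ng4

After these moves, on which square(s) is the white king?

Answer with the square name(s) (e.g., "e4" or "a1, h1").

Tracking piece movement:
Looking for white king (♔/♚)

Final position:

  a b c d e f g h
  ─────────────────
8│♜ · ♝ ♛ ♚ ♝ · ♜│8
7│♟ ♟ ♟ ♞ ♟ · · ·│7
6│· · · · · · ♟ ♟│6
5│· · · ♟ · ♟ · ·│5
4│· · · · · · ♞ ·│4
3│♙ · ♙ · ♙ ♙ · ♘│3
2│♖ ♙ · ♙ · · ♙ ♙│2
1│· ♘ ♗ ♕ ♔ ♗ ♖ ·│1
  ─────────────────
  a b c d e f g h


e1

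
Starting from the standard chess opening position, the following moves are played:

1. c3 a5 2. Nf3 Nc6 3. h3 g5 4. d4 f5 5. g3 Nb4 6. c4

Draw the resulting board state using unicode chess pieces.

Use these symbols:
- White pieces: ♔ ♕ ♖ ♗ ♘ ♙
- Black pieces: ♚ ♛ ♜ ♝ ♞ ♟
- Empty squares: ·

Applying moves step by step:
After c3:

♜ ♞ ♝ ♛ ♚ ♝ ♞ ♜
♟ ♟ ♟ ♟ ♟ ♟ ♟ ♟
· · · · · · · ·
· · · · · · · ·
· · · · · · · ·
· · ♙ · · · · ·
♙ ♙ · ♙ ♙ ♙ ♙ ♙
♖ ♘ ♗ ♕ ♔ ♗ ♘ ♖


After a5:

♜ ♞ ♝ ♛ ♚ ♝ ♞ ♜
· ♟ ♟ ♟ ♟ ♟ ♟ ♟
· · · · · · · ·
♟ · · · · · · ·
· · · · · · · ·
· · ♙ · · · · ·
♙ ♙ · ♙ ♙ ♙ ♙ ♙
♖ ♘ ♗ ♕ ♔ ♗ ♘ ♖


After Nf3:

♜ ♞ ♝ ♛ ♚ ♝ ♞ ♜
· ♟ ♟ ♟ ♟ ♟ ♟ ♟
· · · · · · · ·
♟ · · · · · · ·
· · · · · · · ·
· · ♙ · · ♘ · ·
♙ ♙ · ♙ ♙ ♙ ♙ ♙
♖ ♘ ♗ ♕ ♔ ♗ · ♖


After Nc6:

♜ · ♝ ♛ ♚ ♝ ♞ ♜
· ♟ ♟ ♟ ♟ ♟ ♟ ♟
· · ♞ · · · · ·
♟ · · · · · · ·
· · · · · · · ·
· · ♙ · · ♘ · ·
♙ ♙ · ♙ ♙ ♙ ♙ ♙
♖ ♘ ♗ ♕ ♔ ♗ · ♖


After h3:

♜ · ♝ ♛ ♚ ♝ ♞ ♜
· ♟ ♟ ♟ ♟ ♟ ♟ ♟
· · ♞ · · · · ·
♟ · · · · · · ·
· · · · · · · ·
· · ♙ · · ♘ · ♙
♙ ♙ · ♙ ♙ ♙ ♙ ·
♖ ♘ ♗ ♕ ♔ ♗ · ♖


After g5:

♜ · ♝ ♛ ♚ ♝ ♞ ♜
· ♟ ♟ ♟ ♟ ♟ · ♟
· · ♞ · · · · ·
♟ · · · · · ♟ ·
· · · · · · · ·
· · ♙ · · ♘ · ♙
♙ ♙ · ♙ ♙ ♙ ♙ ·
♖ ♘ ♗ ♕ ♔ ♗ · ♖


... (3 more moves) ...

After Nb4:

♜ · ♝ ♛ ♚ ♝ ♞ ♜
· ♟ ♟ ♟ ♟ · · ♟
· · · · · · · ·
♟ · · · · ♟ ♟ ·
· ♞ · ♙ · · · ·
· · ♙ · · ♘ ♙ ♙
♙ ♙ · · ♙ ♙ · ·
♖ ♘ ♗ ♕ ♔ ♗ · ♖


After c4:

♜ · ♝ ♛ ♚ ♝ ♞ ♜
· ♟ ♟ ♟ ♟ · · ♟
· · · · · · · ·
♟ · · · · ♟ ♟ ·
· ♞ ♙ ♙ · · · ·
· · · · · ♘ ♙ ♙
♙ ♙ · · ♙ ♙ · ·
♖ ♘ ♗ ♕ ♔ ♗ · ♖



  a b c d e f g h
  ─────────────────
8│♜ · ♝ ♛ ♚ ♝ ♞ ♜│8
7│· ♟ ♟ ♟ ♟ · · ♟│7
6│· · · · · · · ·│6
5│♟ · · · · ♟ ♟ ·│5
4│· ♞ ♙ ♙ · · · ·│4
3│· · · · · ♘ ♙ ♙│3
2│♙ ♙ · · ♙ ♙ · ·│2
1│♖ ♘ ♗ ♕ ♔ ♗ · ♖│1
  ─────────────────
  a b c d e f g h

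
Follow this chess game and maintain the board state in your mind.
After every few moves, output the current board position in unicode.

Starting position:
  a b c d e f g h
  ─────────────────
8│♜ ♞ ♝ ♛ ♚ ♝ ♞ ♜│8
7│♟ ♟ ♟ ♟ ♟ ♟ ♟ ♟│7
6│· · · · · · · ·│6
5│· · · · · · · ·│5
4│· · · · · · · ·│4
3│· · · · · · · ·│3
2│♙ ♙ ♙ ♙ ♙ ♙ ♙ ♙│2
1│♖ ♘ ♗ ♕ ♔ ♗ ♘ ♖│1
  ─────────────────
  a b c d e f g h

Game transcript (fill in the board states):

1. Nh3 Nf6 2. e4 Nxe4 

  a b c d e f g h
  ─────────────────
8│♜ ♞ ♝ ♛ ♚ ♝ · ♜│8
7│♟ ♟ ♟ ♟ ♟ ♟ ♟ ♟│7
6│· · · · · · · ·│6
5│· · · · · · · ·│5
4│· · · · ♞ · · ·│4
3│· · · · · · · ♘│3
2│♙ ♙ ♙ ♙ · ♙ ♙ ♙│2
1│♖ ♘ ♗ ♕ ♔ ♗ · ♖│1
  ─────────────────
  a b c d e f g h

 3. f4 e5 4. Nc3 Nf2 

  a b c d e f g h
  ─────────────────
8│♜ ♞ ♝ ♛ ♚ ♝ · ♜│8
7│♟ ♟ ♟ ♟ · ♟ ♟ ♟│7
6│· · · · · · · ·│6
5│· · · · ♟ · · ·│5
4│· · · · · ♙ · ·│4
3│· · ♘ · · · · ♘│3
2│♙ ♙ ♙ ♙ · ♞ ♙ ♙│2
1│♖ · ♗ ♕ ♔ ♗ · ♖│1
  ─────────────────
  a b c d e f g h

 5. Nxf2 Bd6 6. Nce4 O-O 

  a b c d e f g h
  ─────────────────
8│♜ ♞ ♝ ♛ · ♜ ♚ ·│8
7│♟ ♟ ♟ ♟ · ♟ ♟ ♟│7
6│· · · ♝ · · · ·│6
5│· · · · ♟ · · ·│5
4│· · · · ♘ ♙ · ·│4
3│· · · · · · · ·│3
2│♙ ♙ ♙ ♙ · ♘ ♙ ♙│2
1│♖ · ♗ ♕ ♔ ♗ · ♖│1
  ─────────────────
  a b c d e f g h

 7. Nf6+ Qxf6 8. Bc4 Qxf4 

  a b c d e f g h
  ─────────────────
8│♜ ♞ ♝ · · ♜ ♚ ·│8
7│♟ ♟ ♟ ♟ · ♟ ♟ ♟│7
6│· · · ♝ · · · ·│6
5│· · · · ♟ · · ·│5
4│· · ♗ · · ♛ · ·│4
3│· · · · · · · ·│3
2│♙ ♙ ♙ ♙ · ♘ ♙ ♙│2
1│♖ · ♗ ♕ ♔ · · ♖│1
  ─────────────────
  a b c d e f g h



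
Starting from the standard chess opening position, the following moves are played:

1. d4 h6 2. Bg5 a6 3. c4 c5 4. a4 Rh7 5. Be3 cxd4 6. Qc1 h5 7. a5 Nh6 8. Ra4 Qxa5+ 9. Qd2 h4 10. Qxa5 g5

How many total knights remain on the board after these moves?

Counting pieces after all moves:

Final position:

  a b c d e f g h
  ─────────────────
8│♜ ♞ ♝ · ♚ ♝ · ·│8
7│· ♟ · ♟ ♟ ♟ · ♜│7
6│♟ · · · · · · ♞│6
5│♕ · · · · · ♟ ·│5
4│♖ · ♙ ♟ · · · ♟│4
3│· · · · ♗ · · ·│3
2│· ♙ · · ♙ ♙ ♙ ♙│2
1│· ♘ · · ♔ ♗ ♘ ♖│1
  ─────────────────
  a b c d e f g h


4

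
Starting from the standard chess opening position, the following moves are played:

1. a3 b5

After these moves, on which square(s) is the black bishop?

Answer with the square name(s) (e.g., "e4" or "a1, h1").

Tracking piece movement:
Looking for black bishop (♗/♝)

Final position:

  a b c d e f g h
  ─────────────────
8│♜ ♞ ♝ ♛ ♚ ♝ ♞ ♜│8
7│♟ · ♟ ♟ ♟ ♟ ♟ ♟│7
6│· · · · · · · ·│6
5│· ♟ · · · · · ·│5
4│· · · · · · · ·│4
3│♙ · · · · · · ·│3
2│· ♙ ♙ ♙ ♙ ♙ ♙ ♙│2
1│♖ ♘ ♗ ♕ ♔ ♗ ♘ ♖│1
  ─────────────────
  a b c d e f g h


c8, f8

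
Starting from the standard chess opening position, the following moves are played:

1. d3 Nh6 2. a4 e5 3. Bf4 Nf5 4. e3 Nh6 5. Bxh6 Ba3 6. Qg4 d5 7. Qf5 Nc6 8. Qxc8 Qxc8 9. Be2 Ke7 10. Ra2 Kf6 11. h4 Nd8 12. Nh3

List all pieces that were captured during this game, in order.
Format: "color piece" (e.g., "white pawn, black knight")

Tracking captures:
  Bxh6: captured black knight
  Qxc8: captured black bishop
  Qxc8: captured white queen

black knight, black bishop, white queen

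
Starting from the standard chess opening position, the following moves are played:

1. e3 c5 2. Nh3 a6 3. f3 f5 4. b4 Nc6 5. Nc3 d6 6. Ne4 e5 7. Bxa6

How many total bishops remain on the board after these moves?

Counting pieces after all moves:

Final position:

  a b c d e f g h
  ─────────────────
8│♜ · ♝ ♛ ♚ ♝ ♞ ♜│8
7│· ♟ · · · · ♟ ♟│7
6│♗ · ♞ ♟ · · · ·│6
5│· · ♟ · ♟ ♟ · ·│5
4│· ♙ · · ♘ · · ·│4
3│· · · · ♙ ♙ · ♘│3
2│♙ · ♙ ♙ · · ♙ ♙│2
1│♖ · ♗ ♕ ♔ · · ♖│1
  ─────────────────
  a b c d e f g h


4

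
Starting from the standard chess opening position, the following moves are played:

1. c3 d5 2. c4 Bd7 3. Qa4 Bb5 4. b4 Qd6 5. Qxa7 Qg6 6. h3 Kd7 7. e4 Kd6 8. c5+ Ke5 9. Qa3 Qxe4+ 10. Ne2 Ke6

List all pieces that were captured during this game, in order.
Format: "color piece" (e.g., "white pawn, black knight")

Tracking captures:
  Qxa7: captured black pawn
  Qxe4+: captured white pawn

black pawn, white pawn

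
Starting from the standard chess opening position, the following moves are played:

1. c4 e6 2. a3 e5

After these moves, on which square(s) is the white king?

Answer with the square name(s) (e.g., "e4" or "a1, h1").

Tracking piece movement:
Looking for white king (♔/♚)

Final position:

  a b c d e f g h
  ─────────────────
8│♜ ♞ ♝ ♛ ♚ ♝ ♞ ♜│8
7│♟ ♟ ♟ ♟ · ♟ ♟ ♟│7
6│· · · · · · · ·│6
5│· · · · ♟ · · ·│5
4│· · ♙ · · · · ·│4
3│♙ · · · · · · ·│3
2│· ♙ · ♙ ♙ ♙ ♙ ♙│2
1│♖ ♘ ♗ ♕ ♔ ♗ ♘ ♖│1
  ─────────────────
  a b c d e f g h


e1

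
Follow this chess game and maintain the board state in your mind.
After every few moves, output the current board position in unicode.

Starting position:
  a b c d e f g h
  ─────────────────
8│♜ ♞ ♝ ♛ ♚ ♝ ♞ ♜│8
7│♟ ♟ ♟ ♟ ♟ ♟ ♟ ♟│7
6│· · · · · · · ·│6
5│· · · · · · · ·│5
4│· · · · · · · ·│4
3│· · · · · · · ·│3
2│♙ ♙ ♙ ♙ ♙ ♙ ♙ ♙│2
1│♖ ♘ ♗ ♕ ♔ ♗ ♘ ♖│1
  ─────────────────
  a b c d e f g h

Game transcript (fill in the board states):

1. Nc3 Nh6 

  a b c d e f g h
  ─────────────────
8│♜ ♞ ♝ ♛ ♚ ♝ · ♜│8
7│♟ ♟ ♟ ♟ ♟ ♟ ♟ ♟│7
6│· · · · · · · ♞│6
5│· · · · · · · ·│5
4│· · · · · · · ·│4
3│· · ♘ · · · · ·│3
2│♙ ♙ ♙ ♙ ♙ ♙ ♙ ♙│2
1│♖ · ♗ ♕ ♔ ♗ ♘ ♖│1
  ─────────────────
  a b c d e f g h

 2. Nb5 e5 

  a b c d e f g h
  ─────────────────
8│♜ ♞ ♝ ♛ ♚ ♝ · ♜│8
7│♟ ♟ ♟ ♟ · ♟ ♟ ♟│7
6│· · · · · · · ♞│6
5│· ♘ · · ♟ · · ·│5
4│· · · · · · · ·│4
3│· · · · · · · ·│3
2│♙ ♙ ♙ ♙ ♙ ♙ ♙ ♙│2
1│♖ · ♗ ♕ ♔ ♗ ♘ ♖│1
  ─────────────────
  a b c d e f g h

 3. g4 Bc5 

  a b c d e f g h
  ─────────────────
8│♜ ♞ ♝ ♛ ♚ · · ♜│8
7│♟ ♟ ♟ ♟ · ♟ ♟ ♟│7
6│· · · · · · · ♞│6
5│· ♘ ♝ · ♟ · · ·│5
4│· · · · · · ♙ ·│4
3│· · · · · · · ·│3
2│♙ ♙ ♙ ♙ ♙ ♙ · ♙│2
1│♖ · ♗ ♕ ♔ ♗ ♘ ♖│1
  ─────────────────
  a b c d e f g h

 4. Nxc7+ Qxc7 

  a b c d e f g h
  ─────────────────
8│♜ ♞ ♝ · ♚ · · ♜│8
7│♟ ♟ ♛ ♟ · ♟ ♟ ♟│7
6│· · · · · · · ♞│6
5│· · ♝ · ♟ · · ·│5
4│· · · · · · ♙ ·│4
3│· · · · · · · ·│3
2│♙ ♙ ♙ ♙ ♙ ♙ · ♙│2
1│♖ · ♗ ♕ ♔ ♗ ♘ ♖│1
  ─────────────────
  a b c d e f g h

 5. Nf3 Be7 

  a b c d e f g h
  ─────────────────
8│♜ ♞ ♝ · ♚ · · ♜│8
7│♟ ♟ ♛ ♟ ♝ ♟ ♟ ♟│7
6│· · · · · · · ♞│6
5│· · · · ♟ · · ·│5
4│· · · · · · ♙ ·│4
3│· · · · · ♘ · ·│3
2│♙ ♙ ♙ ♙ ♙ ♙ · ♙│2
1│♖ · ♗ ♕ ♔ ♗ · ♖│1
  ─────────────────
  a b c d e f g h



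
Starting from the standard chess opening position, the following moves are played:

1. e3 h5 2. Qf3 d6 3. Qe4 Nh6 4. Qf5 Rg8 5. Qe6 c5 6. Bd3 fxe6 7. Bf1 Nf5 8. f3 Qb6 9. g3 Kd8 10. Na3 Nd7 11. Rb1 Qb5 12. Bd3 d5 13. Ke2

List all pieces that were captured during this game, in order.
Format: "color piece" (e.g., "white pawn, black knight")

Tracking captures:
  fxe6: captured white queen

white queen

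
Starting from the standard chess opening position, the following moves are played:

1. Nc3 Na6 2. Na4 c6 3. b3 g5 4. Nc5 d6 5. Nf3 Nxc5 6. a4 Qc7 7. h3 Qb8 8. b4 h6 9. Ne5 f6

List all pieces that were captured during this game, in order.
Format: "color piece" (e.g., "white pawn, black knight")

Tracking captures:
  Nxc5: captured white knight

white knight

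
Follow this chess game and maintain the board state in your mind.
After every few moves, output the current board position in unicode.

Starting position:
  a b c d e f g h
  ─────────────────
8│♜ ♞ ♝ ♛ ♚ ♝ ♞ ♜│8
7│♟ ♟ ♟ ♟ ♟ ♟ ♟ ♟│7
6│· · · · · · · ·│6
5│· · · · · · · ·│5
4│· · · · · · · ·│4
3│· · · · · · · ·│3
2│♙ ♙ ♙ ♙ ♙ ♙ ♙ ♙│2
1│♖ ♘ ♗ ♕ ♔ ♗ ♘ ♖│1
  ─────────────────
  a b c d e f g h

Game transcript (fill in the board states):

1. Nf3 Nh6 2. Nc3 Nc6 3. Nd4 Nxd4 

  a b c d e f g h
  ─────────────────
8│♜ · ♝ ♛ ♚ ♝ · ♜│8
7│♟ ♟ ♟ ♟ ♟ ♟ ♟ ♟│7
6│· · · · · · · ♞│6
5│· · · · · · · ·│5
4│· · · ♞ · · · ·│4
3│· · ♘ · · · · ·│3
2│♙ ♙ ♙ ♙ ♙ ♙ ♙ ♙│2
1│♖ · ♗ ♕ ♔ ♗ · ♖│1
  ─────────────────
  a b c d e f g h

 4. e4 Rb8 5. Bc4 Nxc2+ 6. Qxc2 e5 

  a b c d e f g h
  ─────────────────
8│· ♜ ♝ ♛ ♚ ♝ · ♜│8
7│♟ ♟ ♟ ♟ · ♟ ♟ ♟│7
6│· · · · · · · ♞│6
5│· · · · ♟ · · ·│5
4│· · ♗ · ♙ · · ·│4
3│· · ♘ · · · · ·│3
2│♙ ♙ ♕ ♙ · ♙ ♙ ♙│2
1│♖ · ♗ · ♔ · · ♖│1
  ─────────────────
  a b c d e f g h

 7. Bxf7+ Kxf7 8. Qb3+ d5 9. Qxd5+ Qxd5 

  a b c d e f g h
  ─────────────────
8│· ♜ ♝ · · ♝ · ♜│8
7│♟ ♟ ♟ · · ♚ ♟ ♟│7
6│· · · · · · · ♞│6
5│· · · ♛ ♟ · · ·│5
4│· · · · ♙ · · ·│4
3│· · ♘ · · · · ·│3
2│♙ ♙ · ♙ · ♙ ♙ ♙│2
1│♖ · ♗ · ♔ · · ♖│1
  ─────────────────
  a b c d e f g h

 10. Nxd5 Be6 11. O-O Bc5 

  a b c d e f g h
  ─────────────────
8│· ♜ · · · · · ♜│8
7│♟ ♟ ♟ · · ♚ ♟ ♟│7
6│· · · · ♝ · · ♞│6
5│· · ♝ ♘ ♟ · · ·│5
4│· · · · ♙ · · ·│4
3│· · · · · · · ·│3
2│♙ ♙ · ♙ · ♙ ♙ ♙│2
1│♖ · ♗ · · ♖ ♔ ·│1
  ─────────────────
  a b c d e f g h


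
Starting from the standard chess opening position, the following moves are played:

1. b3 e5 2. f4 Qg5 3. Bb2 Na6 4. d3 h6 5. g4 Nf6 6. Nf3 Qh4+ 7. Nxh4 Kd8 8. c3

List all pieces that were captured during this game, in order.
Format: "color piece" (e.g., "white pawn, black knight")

Tracking captures:
  Nxh4: captured black queen

black queen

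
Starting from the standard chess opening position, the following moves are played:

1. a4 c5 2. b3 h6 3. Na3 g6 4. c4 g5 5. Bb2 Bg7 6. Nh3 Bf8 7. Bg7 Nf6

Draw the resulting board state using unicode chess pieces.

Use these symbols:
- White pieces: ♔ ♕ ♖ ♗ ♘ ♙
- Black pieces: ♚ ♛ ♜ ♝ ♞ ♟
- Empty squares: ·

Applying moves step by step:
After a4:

♜ ♞ ♝ ♛ ♚ ♝ ♞ ♜
♟ ♟ ♟ ♟ ♟ ♟ ♟ ♟
· · · · · · · ·
· · · · · · · ·
♙ · · · · · · ·
· · · · · · · ·
· ♙ ♙ ♙ ♙ ♙ ♙ ♙
♖ ♘ ♗ ♕ ♔ ♗ ♘ ♖


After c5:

♜ ♞ ♝ ♛ ♚ ♝ ♞ ♜
♟ ♟ · ♟ ♟ ♟ ♟ ♟
· · · · · · · ·
· · ♟ · · · · ·
♙ · · · · · · ·
· · · · · · · ·
· ♙ ♙ ♙ ♙ ♙ ♙ ♙
♖ ♘ ♗ ♕ ♔ ♗ ♘ ♖


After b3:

♜ ♞ ♝ ♛ ♚ ♝ ♞ ♜
♟ ♟ · ♟ ♟ ♟ ♟ ♟
· · · · · · · ·
· · ♟ · · · · ·
♙ · · · · · · ·
· ♙ · · · · · ·
· · ♙ ♙ ♙ ♙ ♙ ♙
♖ ♘ ♗ ♕ ♔ ♗ ♘ ♖


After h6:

♜ ♞ ♝ ♛ ♚ ♝ ♞ ♜
♟ ♟ · ♟ ♟ ♟ ♟ ·
· · · · · · · ♟
· · ♟ · · · · ·
♙ · · · · · · ·
· ♙ · · · · · ·
· · ♙ ♙ ♙ ♙ ♙ ♙
♖ ♘ ♗ ♕ ♔ ♗ ♘ ♖


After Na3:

♜ ♞ ♝ ♛ ♚ ♝ ♞ ♜
♟ ♟ · ♟ ♟ ♟ ♟ ·
· · · · · · · ♟
· · ♟ · · · · ·
♙ · · · · · · ·
♘ ♙ · · · · · ·
· · ♙ ♙ ♙ ♙ ♙ ♙
♖ · ♗ ♕ ♔ ♗ ♘ ♖


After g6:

♜ ♞ ♝ ♛ ♚ ♝ ♞ ♜
♟ ♟ · ♟ ♟ ♟ · ·
· · · · · · ♟ ♟
· · ♟ · · · · ·
♙ · · · · · · ·
♘ ♙ · · · · · ·
· · ♙ ♙ ♙ ♙ ♙ ♙
♖ · ♗ ♕ ♔ ♗ ♘ ♖


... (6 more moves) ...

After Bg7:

♜ ♞ ♝ ♛ ♚ ♝ ♞ ♜
♟ ♟ · ♟ ♟ ♟ ♗ ·
· · · · · · · ♟
· · ♟ · · · ♟ ·
♙ · ♙ · · · · ·
♘ ♙ · · · · · ♘
· · · ♙ ♙ ♙ ♙ ♙
♖ · · ♕ ♔ ♗ · ♖


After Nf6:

♜ ♞ ♝ ♛ ♚ ♝ · ♜
♟ ♟ · ♟ ♟ ♟ ♗ ·
· · · · · ♞ · ♟
· · ♟ · · · ♟ ·
♙ · ♙ · · · · ·
♘ ♙ · · · · · ♘
· · · ♙ ♙ ♙ ♙ ♙
♖ · · ♕ ♔ ♗ · ♖



  a b c d e f g h
  ─────────────────
8│♜ ♞ ♝ ♛ ♚ ♝ · ♜│8
7│♟ ♟ · ♟ ♟ ♟ ♗ ·│7
6│· · · · · ♞ · ♟│6
5│· · ♟ · · · ♟ ·│5
4│♙ · ♙ · · · · ·│4
3│♘ ♙ · · · · · ♘│3
2│· · · ♙ ♙ ♙ ♙ ♙│2
1│♖ · · ♕ ♔ ♗ · ♖│1
  ─────────────────
  a b c d e f g h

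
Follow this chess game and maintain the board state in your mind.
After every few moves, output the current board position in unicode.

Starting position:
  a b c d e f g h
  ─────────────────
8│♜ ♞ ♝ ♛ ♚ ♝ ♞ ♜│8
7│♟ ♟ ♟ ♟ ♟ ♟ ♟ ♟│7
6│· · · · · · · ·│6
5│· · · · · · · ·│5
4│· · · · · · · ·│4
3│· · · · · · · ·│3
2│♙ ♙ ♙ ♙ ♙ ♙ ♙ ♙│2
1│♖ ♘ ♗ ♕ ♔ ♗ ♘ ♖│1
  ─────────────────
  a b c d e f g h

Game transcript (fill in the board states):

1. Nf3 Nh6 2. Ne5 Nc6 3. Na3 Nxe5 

  a b c d e f g h
  ─────────────────
8│♜ · ♝ ♛ ♚ ♝ · ♜│8
7│♟ ♟ ♟ ♟ ♟ ♟ ♟ ♟│7
6│· · · · · · · ♞│6
5│· · · · ♞ · · ·│5
4│· · · · · · · ·│4
3│♘ · · · · · · ·│3
2│♙ ♙ ♙ ♙ ♙ ♙ ♙ ♙│2
1│♖ · ♗ ♕ ♔ ♗ · ♖│1
  ─────────────────
  a b c d e f g h

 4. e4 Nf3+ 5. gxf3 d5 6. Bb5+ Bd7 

  a b c d e f g h
  ─────────────────
8│♜ · · ♛ ♚ ♝ · ♜│8
7│♟ ♟ ♟ ♝ ♟ ♟ ♟ ♟│7
6│· · · · · · · ♞│6
5│· ♗ · ♟ · · · ·│5
4│· · · · ♙ · · ·│4
3│♘ · · · · ♙ · ·│3
2│♙ ♙ ♙ ♙ · ♙ · ♙│2
1│♖ · ♗ ♕ ♔ · · ♖│1
  ─────────────────
  a b c d e f g h

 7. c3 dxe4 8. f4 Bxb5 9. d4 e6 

  a b c d e f g h
  ─────────────────
8│♜ · · ♛ ♚ ♝ · ♜│8
7│♟ ♟ ♟ · · ♟ ♟ ♟│7
6│· · · · ♟ · · ♞│6
5│· ♝ · · · · · ·│5
4│· · · ♙ ♟ ♙ · ·│4
3│♘ · ♙ · · · · ·│3
2│♙ ♙ · · · ♙ · ♙│2
1│♖ · ♗ ♕ ♔ · · ♖│1
  ─────────────────
  a b c d e f g h

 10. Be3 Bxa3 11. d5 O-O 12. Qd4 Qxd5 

  a b c d e f g h
  ─────────────────
8│♜ · · · · ♜ ♚ ·│8
7│♟ ♟ ♟ · · ♟ ♟ ♟│7
6│· · · · ♟ · · ♞│6
5│· ♝ · ♛ · · · ·│5
4│· · · ♕ ♟ ♙ · ·│4
3│♝ · ♙ · ♗ · · ·│3
2│♙ ♙ · · · ♙ · ♙│2
1│♖ · · · ♔ · · ♖│1
  ─────────────────
  a b c d e f g h

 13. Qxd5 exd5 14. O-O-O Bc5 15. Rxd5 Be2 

  a b c d e f g h
  ─────────────────
8│♜ · · · · ♜ ♚ ·│8
7│♟ ♟ ♟ · · ♟ ♟ ♟│7
6│· · · · · · · ♞│6
5│· · ♝ ♖ · · · ·│5
4│· · · · ♟ ♙ · ·│4
3│· · ♙ · ♗ · · ·│3
2│♙ ♙ · · ♝ ♙ · ♙│2
1│· · ♔ · · · · ♖│1
  ─────────────────
  a b c d e f g h



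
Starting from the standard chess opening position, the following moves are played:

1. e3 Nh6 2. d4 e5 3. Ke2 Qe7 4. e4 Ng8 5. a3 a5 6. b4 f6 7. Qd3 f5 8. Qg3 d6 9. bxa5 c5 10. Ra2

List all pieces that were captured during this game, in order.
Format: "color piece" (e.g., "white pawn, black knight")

Tracking captures:
  bxa5: captured black pawn

black pawn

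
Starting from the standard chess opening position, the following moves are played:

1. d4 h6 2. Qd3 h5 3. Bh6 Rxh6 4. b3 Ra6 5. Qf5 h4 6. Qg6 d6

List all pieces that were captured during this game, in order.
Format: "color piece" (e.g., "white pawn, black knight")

Tracking captures:
  Rxh6: captured white bishop

white bishop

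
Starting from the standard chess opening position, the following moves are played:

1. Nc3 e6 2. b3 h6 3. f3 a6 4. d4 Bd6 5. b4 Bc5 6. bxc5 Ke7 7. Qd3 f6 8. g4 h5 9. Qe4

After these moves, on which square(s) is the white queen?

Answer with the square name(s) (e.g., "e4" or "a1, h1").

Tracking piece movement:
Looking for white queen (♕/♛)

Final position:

  a b c d e f g h
  ─────────────────
8│♜ ♞ ♝ ♛ · · ♞ ♜│8
7│· ♟ ♟ ♟ ♚ · ♟ ·│7
6│♟ · · · ♟ ♟ · ·│6
5│· · ♙ · · · · ♟│5
4│· · · ♙ ♕ · ♙ ·│4
3│· · ♘ · · ♙ · ·│3
2│♙ · ♙ · ♙ · · ♙│2
1│♖ · ♗ · ♔ ♗ ♘ ♖│1
  ─────────────────
  a b c d e f g h


e4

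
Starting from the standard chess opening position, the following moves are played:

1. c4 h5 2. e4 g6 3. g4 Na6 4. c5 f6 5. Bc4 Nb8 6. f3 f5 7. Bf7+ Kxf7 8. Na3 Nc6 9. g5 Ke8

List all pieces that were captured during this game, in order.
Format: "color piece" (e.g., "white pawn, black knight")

Tracking captures:
  Kxf7: captured white bishop

white bishop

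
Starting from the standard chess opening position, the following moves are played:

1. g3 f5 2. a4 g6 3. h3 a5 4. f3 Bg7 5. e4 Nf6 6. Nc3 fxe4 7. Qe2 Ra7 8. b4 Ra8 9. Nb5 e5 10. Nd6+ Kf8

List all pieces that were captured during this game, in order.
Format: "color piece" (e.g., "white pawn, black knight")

Tracking captures:
  fxe4: captured white pawn

white pawn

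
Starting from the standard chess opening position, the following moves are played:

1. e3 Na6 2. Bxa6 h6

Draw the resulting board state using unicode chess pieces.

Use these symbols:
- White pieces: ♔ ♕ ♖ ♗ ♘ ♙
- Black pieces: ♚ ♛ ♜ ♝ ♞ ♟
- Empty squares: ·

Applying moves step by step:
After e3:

♜ ♞ ♝ ♛ ♚ ♝ ♞ ♜
♟ ♟ ♟ ♟ ♟ ♟ ♟ ♟
· · · · · · · ·
· · · · · · · ·
· · · · · · · ·
· · · · ♙ · · ·
♙ ♙ ♙ ♙ · ♙ ♙ ♙
♖ ♘ ♗ ♕ ♔ ♗ ♘ ♖


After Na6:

♜ · ♝ ♛ ♚ ♝ ♞ ♜
♟ ♟ ♟ ♟ ♟ ♟ ♟ ♟
♞ · · · · · · ·
· · · · · · · ·
· · · · · · · ·
· · · · ♙ · · ·
♙ ♙ ♙ ♙ · ♙ ♙ ♙
♖ ♘ ♗ ♕ ♔ ♗ ♘ ♖


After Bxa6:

♜ · ♝ ♛ ♚ ♝ ♞ ♜
♟ ♟ ♟ ♟ ♟ ♟ ♟ ♟
♗ · · · · · · ·
· · · · · · · ·
· · · · · · · ·
· · · · ♙ · · ·
♙ ♙ ♙ ♙ · ♙ ♙ ♙
♖ ♘ ♗ ♕ ♔ · ♘ ♖


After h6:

♜ · ♝ ♛ ♚ ♝ ♞ ♜
♟ ♟ ♟ ♟ ♟ ♟ ♟ ·
♗ · · · · · · ♟
· · · · · · · ·
· · · · · · · ·
· · · · ♙ · · ·
♙ ♙ ♙ ♙ · ♙ ♙ ♙
♖ ♘ ♗ ♕ ♔ · ♘ ♖



  a b c d e f g h
  ─────────────────
8│♜ · ♝ ♛ ♚ ♝ ♞ ♜│8
7│♟ ♟ ♟ ♟ ♟ ♟ ♟ ·│7
6│♗ · · · · · · ♟│6
5│· · · · · · · ·│5
4│· · · · · · · ·│4
3│· · · · ♙ · · ·│3
2│♙ ♙ ♙ ♙ · ♙ ♙ ♙│2
1│♖ ♘ ♗ ♕ ♔ · ♘ ♖│1
  ─────────────────
  a b c d e f g h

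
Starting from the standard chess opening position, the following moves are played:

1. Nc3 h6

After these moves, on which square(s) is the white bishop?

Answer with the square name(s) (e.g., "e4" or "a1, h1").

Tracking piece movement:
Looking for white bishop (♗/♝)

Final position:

  a b c d e f g h
  ─────────────────
8│♜ ♞ ♝ ♛ ♚ ♝ ♞ ♜│8
7│♟ ♟ ♟ ♟ ♟ ♟ ♟ ·│7
6│· · · · · · · ♟│6
5│· · · · · · · ·│5
4│· · · · · · · ·│4
3│· · ♘ · · · · ·│3
2│♙ ♙ ♙ ♙ ♙ ♙ ♙ ♙│2
1│♖ · ♗ ♕ ♔ ♗ ♘ ♖│1
  ─────────────────
  a b c d e f g h


c1, f1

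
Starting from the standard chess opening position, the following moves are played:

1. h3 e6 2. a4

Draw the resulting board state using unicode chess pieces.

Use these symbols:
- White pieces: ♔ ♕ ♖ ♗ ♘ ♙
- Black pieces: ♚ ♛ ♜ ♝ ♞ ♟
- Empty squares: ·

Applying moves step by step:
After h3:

♜ ♞ ♝ ♛ ♚ ♝ ♞ ♜
♟ ♟ ♟ ♟ ♟ ♟ ♟ ♟
· · · · · · · ·
· · · · · · · ·
· · · · · · · ·
· · · · · · · ♙
♙ ♙ ♙ ♙ ♙ ♙ ♙ ·
♖ ♘ ♗ ♕ ♔ ♗ ♘ ♖


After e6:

♜ ♞ ♝ ♛ ♚ ♝ ♞ ♜
♟ ♟ ♟ ♟ · ♟ ♟ ♟
· · · · ♟ · · ·
· · · · · · · ·
· · · · · · · ·
· · · · · · · ♙
♙ ♙ ♙ ♙ ♙ ♙ ♙ ·
♖ ♘ ♗ ♕ ♔ ♗ ♘ ♖


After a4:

♜ ♞ ♝ ♛ ♚ ♝ ♞ ♜
♟ ♟ ♟ ♟ · ♟ ♟ ♟
· · · · ♟ · · ·
· · · · · · · ·
♙ · · · · · · ·
· · · · · · · ♙
· ♙ ♙ ♙ ♙ ♙ ♙ ·
♖ ♘ ♗ ♕ ♔ ♗ ♘ ♖



  a b c d e f g h
  ─────────────────
8│♜ ♞ ♝ ♛ ♚ ♝ ♞ ♜│8
7│♟ ♟ ♟ ♟ · ♟ ♟ ♟│7
6│· · · · ♟ · · ·│6
5│· · · · · · · ·│5
4│♙ · · · · · · ·│4
3│· · · · · · · ♙│3
2│· ♙ ♙ ♙ ♙ ♙ ♙ ·│2
1│♖ ♘ ♗ ♕ ♔ ♗ ♘ ♖│1
  ─────────────────
  a b c d e f g h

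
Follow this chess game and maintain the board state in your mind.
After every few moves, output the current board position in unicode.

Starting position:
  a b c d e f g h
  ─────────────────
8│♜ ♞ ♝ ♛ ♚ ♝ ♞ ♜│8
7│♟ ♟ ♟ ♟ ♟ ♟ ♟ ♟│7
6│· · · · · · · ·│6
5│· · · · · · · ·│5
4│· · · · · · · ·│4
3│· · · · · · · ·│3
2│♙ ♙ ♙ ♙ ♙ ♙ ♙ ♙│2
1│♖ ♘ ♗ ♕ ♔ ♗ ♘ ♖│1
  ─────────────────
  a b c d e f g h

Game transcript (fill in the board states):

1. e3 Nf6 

  a b c d e f g h
  ─────────────────
8│♜ ♞ ♝ ♛ ♚ ♝ · ♜│8
7│♟ ♟ ♟ ♟ ♟ ♟ ♟ ♟│7
6│· · · · · ♞ · ·│6
5│· · · · · · · ·│5
4│· · · · · · · ·│4
3│· · · · ♙ · · ·│3
2│♙ ♙ ♙ ♙ · ♙ ♙ ♙│2
1│♖ ♘ ♗ ♕ ♔ ♗ ♘ ♖│1
  ─────────────────
  a b c d e f g h

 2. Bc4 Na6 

  a b c d e f g h
  ─────────────────
8│♜ · ♝ ♛ ♚ ♝ · ♜│8
7│♟ ♟ ♟ ♟ ♟ ♟ ♟ ♟│7
6│♞ · · · · ♞ · ·│6
5│· · · · · · · ·│5
4│· · ♗ · · · · ·│4
3│· · · · ♙ · · ·│3
2│♙ ♙ ♙ ♙ · ♙ ♙ ♙│2
1│♖ ♘ ♗ ♕ ♔ · ♘ ♖│1
  ─────────────────
  a b c d e f g h

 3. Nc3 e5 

  a b c d e f g h
  ─────────────────
8│♜ · ♝ ♛ ♚ ♝ · ♜│8
7│♟ ♟ ♟ ♟ · ♟ ♟ ♟│7
6│♞ · · · · ♞ · ·│6
5│· · · · ♟ · · ·│5
4│· · ♗ · · · · ·│4
3│· · ♘ · ♙ · · ·│3
2│♙ ♙ ♙ ♙ · ♙ ♙ ♙│2
1│♖ · ♗ ♕ ♔ · ♘ ♖│1
  ─────────────────
  a b c d e f g h



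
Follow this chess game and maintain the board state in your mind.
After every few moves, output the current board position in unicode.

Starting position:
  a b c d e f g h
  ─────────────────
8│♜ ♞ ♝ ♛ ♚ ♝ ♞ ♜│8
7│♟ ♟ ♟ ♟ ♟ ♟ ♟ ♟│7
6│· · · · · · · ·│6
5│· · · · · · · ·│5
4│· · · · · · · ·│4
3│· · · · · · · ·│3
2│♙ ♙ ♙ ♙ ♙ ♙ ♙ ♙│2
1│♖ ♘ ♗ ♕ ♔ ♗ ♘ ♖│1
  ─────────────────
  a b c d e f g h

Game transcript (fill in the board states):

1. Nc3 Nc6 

  a b c d e f g h
  ─────────────────
8│♜ · ♝ ♛ ♚ ♝ ♞ ♜│8
7│♟ ♟ ♟ ♟ ♟ ♟ ♟ ♟│7
6│· · ♞ · · · · ·│6
5│· · · · · · · ·│5
4│· · · · · · · ·│4
3│· · ♘ · · · · ·│3
2│♙ ♙ ♙ ♙ ♙ ♙ ♙ ♙│2
1│♖ · ♗ ♕ ♔ ♗ ♘ ♖│1
  ─────────────────
  a b c d e f g h

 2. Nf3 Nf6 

  a b c d e f g h
  ─────────────────
8│♜ · ♝ ♛ ♚ ♝ · ♜│8
7│♟ ♟ ♟ ♟ ♟ ♟ ♟ ♟│7
6│· · ♞ · · ♞ · ·│6
5│· · · · · · · ·│5
4│· · · · · · · ·│4
3│· · ♘ · · ♘ · ·│3
2│♙ ♙ ♙ ♙ ♙ ♙ ♙ ♙│2
1│♖ · ♗ ♕ ♔ ♗ · ♖│1
  ─────────────────
  a b c d e f g h

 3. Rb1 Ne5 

  a b c d e f g h
  ─────────────────
8│♜ · ♝ ♛ ♚ ♝ · ♜│8
7│♟ ♟ ♟ ♟ ♟ ♟ ♟ ♟│7
6│· · · · · ♞ · ·│6
5│· · · · ♞ · · ·│5
4│· · · · · · · ·│4
3│· · ♘ · · ♘ · ·│3
2│♙ ♙ ♙ ♙ ♙ ♙ ♙ ♙│2
1│· ♖ ♗ ♕ ♔ ♗ · ♖│1
  ─────────────────
  a b c d e f g h



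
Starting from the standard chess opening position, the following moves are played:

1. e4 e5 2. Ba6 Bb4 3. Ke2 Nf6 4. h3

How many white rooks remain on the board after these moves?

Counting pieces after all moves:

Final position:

  a b c d e f g h
  ─────────────────
8│♜ ♞ ♝ ♛ ♚ · · ♜│8
7│♟ ♟ ♟ ♟ · ♟ ♟ ♟│7
6│♗ · · · · ♞ · ·│6
5│· · · · ♟ · · ·│5
4│· ♝ · · ♙ · · ·│4
3│· · · · · · · ♙│3
2│♙ ♙ ♙ ♙ ♔ ♙ ♙ ·│2
1│♖ ♘ ♗ ♕ · · ♘ ♖│1
  ─────────────────
  a b c d e f g h


2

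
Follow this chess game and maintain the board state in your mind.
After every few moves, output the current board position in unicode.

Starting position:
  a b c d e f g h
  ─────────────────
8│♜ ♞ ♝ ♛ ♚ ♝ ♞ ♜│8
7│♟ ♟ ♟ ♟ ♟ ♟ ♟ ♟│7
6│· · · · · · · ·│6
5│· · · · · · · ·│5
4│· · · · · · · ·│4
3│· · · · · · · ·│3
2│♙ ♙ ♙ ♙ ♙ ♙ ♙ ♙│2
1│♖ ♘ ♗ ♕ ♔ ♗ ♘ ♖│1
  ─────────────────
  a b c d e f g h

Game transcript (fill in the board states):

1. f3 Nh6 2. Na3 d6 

  a b c d e f g h
  ─────────────────
8│♜ ♞ ♝ ♛ ♚ ♝ · ♜│8
7│♟ ♟ ♟ · ♟ ♟ ♟ ♟│7
6│· · · ♟ · · · ♞│6
5│· · · · · · · ·│5
4│· · · · · · · ·│4
3│♘ · · · · ♙ · ·│3
2│♙ ♙ ♙ ♙ ♙ · ♙ ♙│2
1│♖ · ♗ ♕ ♔ ♗ ♘ ♖│1
  ─────────────────
  a b c d e f g h

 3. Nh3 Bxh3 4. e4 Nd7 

  a b c d e f g h
  ─────────────────
8│♜ · · ♛ ♚ ♝ · ♜│8
7│♟ ♟ ♟ ♞ ♟ ♟ ♟ ♟│7
6│· · · ♟ · · · ♞│6
5│· · · · · · · ·│5
4│· · · · ♙ · · ·│4
3│♘ · · · · ♙ · ♝│3
2│♙ ♙ ♙ ♙ · · ♙ ♙│2
1│♖ · ♗ ♕ ♔ ♗ · ♖│1
  ─────────────────
  a b c d e f g h

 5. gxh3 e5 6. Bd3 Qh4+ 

  a b c d e f g h
  ─────────────────
8│♜ · · · ♚ ♝ · ♜│8
7│♟ ♟ ♟ ♞ · ♟ ♟ ♟│7
6│· · · ♟ · · · ♞│6
5│· · · · ♟ · · ·│5
4│· · · · ♙ · · ♛│4
3│♘ · · ♗ · ♙ · ♙│3
2│♙ ♙ ♙ ♙ · · · ♙│2
1│♖ · ♗ ♕ ♔ · · ♖│1
  ─────────────────
  a b c d e f g h

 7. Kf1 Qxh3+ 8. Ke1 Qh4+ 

  a b c d e f g h
  ─────────────────
8│♜ · · · ♚ ♝ · ♜│8
7│♟ ♟ ♟ ♞ · ♟ ♟ ♟│7
6│· · · ♟ · · · ♞│6
5│· · · · ♟ · · ·│5
4│· · · · ♙ · · ♛│4
3│♘ · · ♗ · ♙ · ·│3
2│♙ ♙ ♙ ♙ · · · ♙│2
1│♖ · ♗ ♕ ♔ · · ♖│1
  ─────────────────
  a b c d e f g h

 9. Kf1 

  a b c d e f g h
  ─────────────────
8│♜ · · · ♚ ♝ · ♜│8
7│♟ ♟ ♟ ♞ · ♟ ♟ ♟│7
6│· · · ♟ · · · ♞│6
5│· · · · ♟ · · ·│5
4│· · · · ♙ · · ♛│4
3│♘ · · ♗ · ♙ · ·│3
2│♙ ♙ ♙ ♙ · · · ♙│2
1│♖ · ♗ ♕ · ♔ · ♖│1
  ─────────────────
  a b c d e f g h
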